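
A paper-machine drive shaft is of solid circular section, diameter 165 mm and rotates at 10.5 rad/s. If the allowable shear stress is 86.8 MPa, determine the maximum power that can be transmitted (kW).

804 kW

J = πd⁴/32 = π(0.165)⁴/32 = 7.277×10^-5 m⁴.
T_max = τ_allow·J/r = 8.68×10^7 × 7.277×10^-5 / 0.0825 = 76560 N·m.
ω = 10.5 rad/s, so P_max = T_max·ω = 8.039×10^5 W.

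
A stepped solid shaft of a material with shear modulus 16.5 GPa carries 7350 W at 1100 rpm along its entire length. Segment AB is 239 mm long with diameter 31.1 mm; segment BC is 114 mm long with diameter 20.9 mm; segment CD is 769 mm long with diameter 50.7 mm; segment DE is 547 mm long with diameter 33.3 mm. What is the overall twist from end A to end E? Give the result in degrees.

3.19°

ω = 2π·1100/60 = 115.2 rad/s, so T = P/ω = 7350 / 115.2 = 63.81 N·m.
J_AB = π(0.0311)⁴/32 = 9.18×10^-8 m⁴; J_BC = π(0.0209)⁴/32 = 1.87×10^-8 m⁴; J_CD = π(0.0507)⁴/32 = 6.49×10^-7 m⁴; J_DE = π(0.0333)⁴/32 = 1.21×10^-7 m⁴.
θ = (T/G)·Σ L_i/J_i = (63.81/16.5×10⁹)·(0.239/9.18×10^-8 + 0.114/1.87×10^-8 + 0.769/6.49×10^-7 + 0.547/1.21×10^-7) = 0.05570 rad.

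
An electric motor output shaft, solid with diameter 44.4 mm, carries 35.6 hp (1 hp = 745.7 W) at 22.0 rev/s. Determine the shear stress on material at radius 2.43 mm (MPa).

1.22 MPa

ω = 2π·22.0 = 138.2 rad/s, so T = P/ω = 35.6×745.7 / 138.2 = 192.0 N·m.
J = πd⁴/32 = π(0.0444)⁴/32 = 3.815×10^-7 m⁴.
Shear stress varies linearly with radius: τ = T·r/J = 192.0 × 0.00243 / 3.815×10^-7 = 1.223×10^6 Pa.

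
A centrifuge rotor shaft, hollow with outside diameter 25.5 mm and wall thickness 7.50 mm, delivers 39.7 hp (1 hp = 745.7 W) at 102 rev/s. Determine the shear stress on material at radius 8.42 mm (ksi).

ω = 2π·102 = 640.9 rad/s, so T = P/ω = 39.7×745.7 / 640.9 = 46.19 N·m.
J = π(d_o⁴ − d_i⁴)/32 = π(0.0255⁴ − 0.0105⁴)/32 = 4.032×10^-8 m⁴.
Shear stress varies linearly with radius: τ = T·r/J = 46.19 × 0.00842 / 4.032×10^-8 = 9.647×10^6 Pa.

1.40 ksi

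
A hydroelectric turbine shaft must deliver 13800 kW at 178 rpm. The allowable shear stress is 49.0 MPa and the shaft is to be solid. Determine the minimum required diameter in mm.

425 mm

ω = 2π·178/60 = 18.64 rad/s, so T = P/ω = 13800×10³ / 18.64 = 740300 N·m.
For a solid shaft τ_max = 16T/(πd³), so d = (16T/(π τ_allow))^(1/3) = (16·740300/(π·4.90×10^7))^(1/3) = 0.4253 m.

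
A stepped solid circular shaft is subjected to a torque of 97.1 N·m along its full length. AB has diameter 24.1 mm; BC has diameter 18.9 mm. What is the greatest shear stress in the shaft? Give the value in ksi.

Under the same torque, τ_max = 16T/(πd³) is largest where d is smallest — segment BC (d = 18.9 mm).
τ_max = 16·97.10/(π·(0.0189)³) = 7.325×10^7 Pa.

10.6 ksi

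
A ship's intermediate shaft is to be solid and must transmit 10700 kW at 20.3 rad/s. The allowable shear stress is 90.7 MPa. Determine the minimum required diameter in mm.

ω = 20.3 rad/s, so T = P/ω = 10700×10³ / 20.30 = 527100 N·m.
For a solid shaft τ_max = 16T/(πd³), so d = (16T/(π τ_allow))^(1/3) = (16·527100/(π·9.07×10^7))^(1/3) = 0.3093 m.

309 mm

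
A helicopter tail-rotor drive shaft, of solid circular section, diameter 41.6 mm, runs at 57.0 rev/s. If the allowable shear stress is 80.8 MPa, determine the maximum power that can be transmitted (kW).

409 kW

J = πd⁴/32 = π(0.0416)⁴/32 = 2.940×10^-7 m⁴.
T_max = τ_allow·J/r = 8.08×10^7 × 2.940×10^-7 / 0.0208 = 1142 N·m.
ω = 2π·57.0 = 358.1 rad/s, so P_max = T_max·ω = 4.090×10^5 W.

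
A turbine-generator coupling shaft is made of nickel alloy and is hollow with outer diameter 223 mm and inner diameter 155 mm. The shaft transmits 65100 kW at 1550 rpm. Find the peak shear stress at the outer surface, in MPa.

240 MPa

ω = 2π·1550/60 = 162.3 rad/s, so T = P/ω = 65100×10³ / 162.3 = 401100 N·m.
J = π(d_o⁴ − d_i⁴)/32 = π(0.223⁴ − 0.155⁴)/32 = 1.861×10^-4 m⁴.
τ_max = T·r/J = 401100 × 0.112 / 1.861×10^-4 = 2.403×10^8 Pa.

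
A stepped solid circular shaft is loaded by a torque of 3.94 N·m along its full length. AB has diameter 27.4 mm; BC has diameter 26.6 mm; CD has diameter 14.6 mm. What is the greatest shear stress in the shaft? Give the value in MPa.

6.45 MPa

Under the same torque, τ_max = 16T/(πd³) is largest where d is smallest — segment CD (d = 14.6 mm).
τ_max = 16·3.940/(π·(0.0146)³) = 6.448×10^6 Pa.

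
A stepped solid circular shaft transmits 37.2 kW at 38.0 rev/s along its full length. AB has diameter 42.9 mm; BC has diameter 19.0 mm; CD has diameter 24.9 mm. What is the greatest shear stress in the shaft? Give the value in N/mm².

116 N/mm²

ω = 2π·38.0 = 238.8 rad/s, so T = P/ω = 37.2×10³ / 238.8 = 155.8 N·m.
Under the same torque, τ_max = 16T/(πd³) is largest where d is smallest — segment BC (d = 19.0 mm).
τ_max = 16·155.8/(π·(0.0190)³) = 1.157×10^8 Pa.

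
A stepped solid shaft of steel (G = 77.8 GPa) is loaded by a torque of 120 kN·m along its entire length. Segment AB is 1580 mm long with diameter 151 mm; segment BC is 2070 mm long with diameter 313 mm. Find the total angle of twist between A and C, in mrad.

J_AB = π(0.151)⁴/32 = 5.10×10^-5 m⁴; J_BC = π(0.313)⁴/32 = 9.42×10^-4 m⁴.
θ = (T/G)·Σ L_i/J_i = (120000/77.8×10⁹)·(1.58/5.10×10^-5 + 2.07/9.42×10^-4) = 0.05114 rad.

51.1 mrad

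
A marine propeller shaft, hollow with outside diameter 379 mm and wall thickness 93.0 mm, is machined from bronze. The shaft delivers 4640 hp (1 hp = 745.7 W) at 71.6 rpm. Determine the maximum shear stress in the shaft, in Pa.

ω = 2π·71.6/60 = 7.498 rad/s, so T = P/ω = 4640×745.7 / 7.498 = 461500 N·m.
J = π(d_o⁴ − d_i⁴)/32 = π(0.379⁴ − 0.193⁴)/32 = 1.889×10^-3 m⁴.
τ_max = T·r/J = 461500 × 0.190 / 1.889×10^-3 = 4.628×10^7 Pa.

4.63e7 Pa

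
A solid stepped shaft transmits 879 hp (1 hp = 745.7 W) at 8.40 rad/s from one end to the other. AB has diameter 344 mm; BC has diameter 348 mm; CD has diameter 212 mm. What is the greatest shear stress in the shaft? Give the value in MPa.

41.7 MPa

ω = 8.40 rad/s, so T = P/ω = 879×745.7 / 8.400 = 78030 N·m.
Under the same torque, τ_max = 16T/(πd³) is largest where d is smallest — segment CD (d = 212 mm).
τ_max = 16·78030/(π·(0.212)³) = 4.171×10^7 Pa.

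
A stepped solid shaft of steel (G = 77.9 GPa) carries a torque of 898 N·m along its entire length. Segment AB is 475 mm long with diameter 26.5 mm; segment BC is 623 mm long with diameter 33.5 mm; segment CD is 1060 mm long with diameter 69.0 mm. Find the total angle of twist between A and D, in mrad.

J_AB = π(0.0265)⁴/32 = 4.84×10^-8 m⁴; J_BC = π(0.0335)⁴/32 = 1.24×10^-7 m⁴; J_CD = π(0.0690)⁴/32 = 2.23×10^-6 m⁴.
θ = (T/G)·Σ L_i/J_i = (898.0/77.9×10⁹)·(0.475/4.84×10^-8 + 0.623/1.24×10^-7 + 1.06/2.23×10^-6) = 0.1767 rad.

177 mrad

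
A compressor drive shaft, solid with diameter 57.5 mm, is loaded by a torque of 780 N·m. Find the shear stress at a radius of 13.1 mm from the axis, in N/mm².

J = πd⁴/32 = π(0.0575)⁴/32 = 1.073×10^-6 m⁴.
Shear stress varies linearly with radius: τ = T·r/J = 780.0 × 0.0131 / 1.073×10^-6 = 9.521×10^6 Pa.

9.52 N/mm²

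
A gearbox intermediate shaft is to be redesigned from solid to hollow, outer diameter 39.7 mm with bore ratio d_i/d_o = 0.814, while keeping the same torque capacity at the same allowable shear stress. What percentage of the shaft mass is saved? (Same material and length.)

50.4 %

Equal τ_max and T ⇒ the solid shaft needs d_s³ = d_o³(1−k⁴), so d_s = 39.7·(1−0.814⁴)^(1/3) = 32.74 mm.
Area ratio A_h/A_s = d_o²(1−k²)/d_s² = (1−k²)/(1−k⁴)^(2/3) = 0.4961.
Mass saving = 1 − 0.4961 = 50.4 %.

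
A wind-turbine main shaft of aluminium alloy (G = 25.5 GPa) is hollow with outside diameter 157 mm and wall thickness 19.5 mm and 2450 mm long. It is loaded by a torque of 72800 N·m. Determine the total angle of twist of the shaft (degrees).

J = π(d_o⁴ − d_i⁴)/32 = π(0.157⁴ − 0.118⁴)/32 = 4.061×10^-5 m⁴.
θ = T·L/(G·J) = 72800 × 2.45 / (25.5×10⁹ × 4.061×10^-5) = 0.1722 rad.

9.87°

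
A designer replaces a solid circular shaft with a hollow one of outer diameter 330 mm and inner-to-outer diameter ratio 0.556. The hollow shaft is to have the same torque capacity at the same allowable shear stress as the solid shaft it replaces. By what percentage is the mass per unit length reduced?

26.1 %

Equal τ_max and T ⇒ the solid shaft needs d_s³ = d_o³(1−k⁴), so d_s = 330·(1−0.556⁴)^(1/3) = 319.1 mm.
Area ratio A_h/A_s = d_o²(1−k²)/d_s² = (1−k²)/(1−k⁴)^(2/3) = 0.7387.
Mass saving = 1 − 0.7387 = 26.1 %.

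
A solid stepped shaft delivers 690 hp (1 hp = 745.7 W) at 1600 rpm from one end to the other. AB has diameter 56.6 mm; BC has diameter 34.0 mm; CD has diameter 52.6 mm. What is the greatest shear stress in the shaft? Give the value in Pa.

3.98e8 Pa

ω = 2π·1600/60 = 167.6 rad/s, so T = P/ω = 690×745.7 / 167.6 = 3071 N·m.
Under the same torque, τ_max = 16T/(πd³) is largest where d is smallest — segment BC (d = 34.0 mm).
τ_max = 16·3071/(π·(0.0340)³) = 3.979×10^8 Pa.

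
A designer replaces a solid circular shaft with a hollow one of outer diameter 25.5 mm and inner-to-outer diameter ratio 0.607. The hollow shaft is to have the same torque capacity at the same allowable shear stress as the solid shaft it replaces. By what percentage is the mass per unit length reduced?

Equal τ_max and T ⇒ the solid shaft needs d_s³ = d_o³(1−k⁴), so d_s = 25.5·(1−0.607⁴)^(1/3) = 24.29 mm.
Area ratio A_h/A_s = d_o²(1−k²)/d_s² = (1−k²)/(1−k⁴)^(2/3) = 0.6961.
Mass saving = 1 − 0.6961 = 30.4 %.

30.4 %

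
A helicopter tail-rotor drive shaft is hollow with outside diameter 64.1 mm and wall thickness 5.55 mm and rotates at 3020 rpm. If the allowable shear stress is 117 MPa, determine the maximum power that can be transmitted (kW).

J = π(d_o⁴ − d_i⁴)/32 = π(0.0641⁴ − 0.0530⁴)/32 = 8.828×10^-7 m⁴.
T_max = τ_allow·J/r = 1.17×10^8 × 8.828×10^-7 / 0.0320 = 3223 N·m.
ω = 2π·3020/60 = 316.3 rad/s, so P_max = T_max·ω = 1.019×10^6 W.

1020 kW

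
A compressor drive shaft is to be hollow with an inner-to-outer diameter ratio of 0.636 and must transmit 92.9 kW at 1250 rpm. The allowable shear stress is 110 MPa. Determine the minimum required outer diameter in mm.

34.0 mm

ω = 2π·1250/60 = 130.9 rad/s, so T = P/ω = 92.9×10³ / 130.9 = 709.7 N·m.
For a hollow shaft with d_i/d_o = 0.636: τ_max = 16T/(π d_o³ (1−k⁴)), so d_o = [16T/(π τ_allow (1−k⁴))]^(1/3) = [16·709.7/(π·1.10×10^8·0.8364)]^(1/3) = 0.03400 m.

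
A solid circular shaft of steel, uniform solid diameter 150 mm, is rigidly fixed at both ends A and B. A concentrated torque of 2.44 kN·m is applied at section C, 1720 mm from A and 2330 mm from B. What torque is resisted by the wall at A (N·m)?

With uniform GJ and both ends fixed, compatibility θ_AC = θ_CB gives T_A·a = T_B·b, together with T_A + T_B = T₀.
T_A = T₀·b/(a+b) = 2440·2330/4050 = 1404 N·m; T_B = 1036 N·m.

1400 N·m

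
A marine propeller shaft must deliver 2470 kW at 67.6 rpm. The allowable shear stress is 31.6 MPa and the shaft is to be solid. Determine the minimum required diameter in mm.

ω = 2π·67.6/60 = 7.079 rad/s, so T = P/ω = 2470×10³ / 7.079 = 348900 N·m.
For a solid shaft τ_max = 16T/(πd³), so d = (16T/(π τ_allow))^(1/3) = (16·348900/(π·3.16×10^7))^(1/3) = 0.3831 m.

383 mm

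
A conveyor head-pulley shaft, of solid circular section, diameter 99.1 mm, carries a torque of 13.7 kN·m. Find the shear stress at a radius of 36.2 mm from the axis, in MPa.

J = πd⁴/32 = π(0.0991)⁴/32 = 9.469×10^-6 m⁴.
Shear stress varies linearly with radius: τ = T·r/J = 13700 × 0.0362 / 9.469×10^-6 = 5.238×10^7 Pa.

52.4 MPa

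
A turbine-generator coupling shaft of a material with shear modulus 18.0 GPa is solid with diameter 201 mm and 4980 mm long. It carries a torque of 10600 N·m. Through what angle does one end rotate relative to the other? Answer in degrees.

J = πd⁴/32 = π(0.201)⁴/32 = 1.602×10^-4 m⁴.
θ = T·L/(G·J) = 10600 × 4.98 / (18.0×10⁹ × 1.602×10^-4) = 0.01830 rad.

1.05°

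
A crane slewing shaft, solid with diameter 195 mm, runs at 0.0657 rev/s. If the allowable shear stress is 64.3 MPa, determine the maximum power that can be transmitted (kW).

38.6 kW

J = πd⁴/32 = π(0.195)⁴/32 = 1.420×10^-4 m⁴.
T_max = τ_allow·J/r = 6.43×10^7 × 1.420×10^-4 / 0.0975 = 93610 N·m.
ω = 2π·0.0657 = 0.4128 rad/s, so P_max = T_max·ω = 3.864×10^4 W.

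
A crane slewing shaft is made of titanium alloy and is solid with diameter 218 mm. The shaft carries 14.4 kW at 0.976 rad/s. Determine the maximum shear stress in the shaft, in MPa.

ω = 0.976 rad/s, so T = P/ω = 14.4×10³ / 0.9760 = 14750 N·m.
J = πd⁴/32 = π(0.218)⁴/32 = 2.217×10^-4 m⁴.
τ_max = T·r/J = 14750 × 0.109 / 2.217×10^-4 = 7.253×10^6 Pa.

7.25 MPa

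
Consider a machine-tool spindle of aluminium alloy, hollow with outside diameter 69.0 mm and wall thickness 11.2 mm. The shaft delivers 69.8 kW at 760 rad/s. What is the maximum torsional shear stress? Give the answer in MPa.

1.80 MPa

ω = 760 rad/s, so T = P/ω = 69.8×10³ / 760.0 = 91.84 N·m.
J = π(d_o⁴ − d_i⁴)/32 = π(0.0690⁴ − 0.0466⁴)/32 = 1.762×10^-6 m⁴.
τ_max = T·r/J = 91.84 × 0.0345 / 1.762×10^-6 = 1.798×10^6 Pa.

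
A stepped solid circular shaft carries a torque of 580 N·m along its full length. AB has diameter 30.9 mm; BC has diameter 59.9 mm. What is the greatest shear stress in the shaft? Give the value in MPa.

Under the same torque, τ_max = 16T/(πd³) is largest where d is smallest — segment AB (d = 30.9 mm).
τ_max = 16·580.0/(π·(0.0309)³) = 1.001×10^8 Pa.

100 MPa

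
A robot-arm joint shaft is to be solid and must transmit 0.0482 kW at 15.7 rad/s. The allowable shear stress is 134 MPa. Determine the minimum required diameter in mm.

4.89 mm

ω = 15.7 rad/s, so T = P/ω = 0.0482×10³ / 15.70 = 3.070 N·m.
For a solid shaft τ_max = 16T/(πd³), so d = (16T/(π τ_allow))^(1/3) = (16·3.070/(π·1.34×10^8))^(1/3) = 0.004887 m.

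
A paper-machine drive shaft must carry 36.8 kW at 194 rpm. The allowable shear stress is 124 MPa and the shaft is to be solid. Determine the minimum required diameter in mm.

42.1 mm

ω = 2π·194/60 = 20.32 rad/s, so T = P/ω = 36.8×10³ / 20.32 = 1811 N·m.
For a solid shaft τ_max = 16T/(πd³), so d = (16T/(π τ_allow))^(1/3) = (16·1811/(π·1.24×10^8))^(1/3) = 0.04206 m.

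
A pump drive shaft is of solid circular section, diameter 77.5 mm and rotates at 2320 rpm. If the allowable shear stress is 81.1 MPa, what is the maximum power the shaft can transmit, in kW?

J = πd⁴/32 = π(0.0775)⁴/32 = 3.542×10^-6 m⁴.
T_max = τ_allow·J/r = 8.11×10^7 × 3.542×10^-6 / 0.0387 = 7412 N·m.
ω = 2π·2320/60 = 242.9 rad/s, so P_max = T_max·ω = 1.801×10^6 W.

1800 kW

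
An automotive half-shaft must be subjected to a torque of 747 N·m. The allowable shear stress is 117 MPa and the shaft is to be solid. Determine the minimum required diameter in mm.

For a solid shaft τ_max = 16T/(πd³), so d = (16T/(π τ_allow))^(1/3) = (16·747.0/(π·1.17×10^8))^(1/3) = 0.03192 m.

31.9 mm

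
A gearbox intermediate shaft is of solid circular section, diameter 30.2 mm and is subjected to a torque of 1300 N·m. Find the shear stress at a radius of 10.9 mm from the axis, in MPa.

174 MPa

J = πd⁴/32 = π(0.0302)⁴/32 = 8.166×10^-8 m⁴.
Shear stress varies linearly with radius: τ = T·r/J = 1300 × 0.0109 / 8.166×10^-8 = 1.735×10^8 Pa.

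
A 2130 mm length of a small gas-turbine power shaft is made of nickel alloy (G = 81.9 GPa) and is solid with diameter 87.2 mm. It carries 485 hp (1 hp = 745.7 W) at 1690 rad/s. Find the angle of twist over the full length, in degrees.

0.0562°

ω = 1690 rad/s, so T = P/ω = 485×745.7 / 1690 = 214.0 N·m.
J = πd⁴/32 = π(0.0872)⁴/32 = 5.676×10^-6 m⁴.
θ = T·L/(G·J) = 214.0 × 2.13 / (81.9×10⁹ × 5.676×10^-6) = 9.805×10^-4 rad.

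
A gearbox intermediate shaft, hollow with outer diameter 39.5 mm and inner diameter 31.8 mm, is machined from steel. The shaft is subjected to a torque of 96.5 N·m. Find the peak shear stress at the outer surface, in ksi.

J = π(d_o⁴ − d_i⁴)/32 = π(0.0395⁴ − 0.0318⁴)/32 = 1.386×10^-7 m⁴.
τ_max = T·r/J = 96.50 × 0.0198 / 1.386×10^-7 = 1.375×10^7 Pa.

1.99 ksi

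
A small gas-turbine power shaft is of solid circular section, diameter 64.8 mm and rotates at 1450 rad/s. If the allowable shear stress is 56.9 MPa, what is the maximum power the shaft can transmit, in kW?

J = πd⁴/32 = π(0.0648)⁴/32 = 1.731×10^-6 m⁴.
T_max = τ_allow·J/r = 5.69×10^7 × 1.731×10^-6 / 0.0324 = 3040 N·m.
ω = 1450 rad/s, so P_max = T_max·ω = 4.408×10^6 W.

4410 kW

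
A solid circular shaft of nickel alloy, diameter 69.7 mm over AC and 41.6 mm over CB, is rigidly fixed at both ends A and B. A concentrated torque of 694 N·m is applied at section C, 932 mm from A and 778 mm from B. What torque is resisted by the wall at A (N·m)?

Compatibility: T_A·a/J_AC = T_B·b/J_CB with T_A + T_B = T₀.
J_AC = 2.32×10^-6 m⁴, J_CB = 2.94×10^-7 m⁴, so T_A = T₀·(J_AC/a)/((J_AC/a)+(J_CB/b)) = 602.4 N·m, T_B = 91.58 N·m.

602 N·m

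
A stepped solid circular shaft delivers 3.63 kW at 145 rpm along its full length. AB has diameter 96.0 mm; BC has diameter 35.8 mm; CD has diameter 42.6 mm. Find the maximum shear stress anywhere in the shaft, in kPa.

ω = 2π·145/60 = 15.18 rad/s, so T = P/ω = 3.63×10³ / 15.18 = 239.1 N·m.
Under the same torque, τ_max = 16T/(πd³) is largest where d is smallest — segment BC (d = 35.8 mm).
τ_max = 16·239.1/(π·(0.0358)³) = 2.654×10^7 Pa.

26500 kPa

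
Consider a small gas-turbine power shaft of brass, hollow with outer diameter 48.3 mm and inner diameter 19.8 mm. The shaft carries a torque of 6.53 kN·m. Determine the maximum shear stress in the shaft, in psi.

J = π(d_o⁴ − d_i⁴)/32 = π(0.0483⁴ − 0.0198⁴)/32 = 5.192×10^-7 m⁴.
τ_max = T·r/J = 6530 × 0.0241 / 5.192×10^-7 = 3.037×10^8 Pa.

44100 psi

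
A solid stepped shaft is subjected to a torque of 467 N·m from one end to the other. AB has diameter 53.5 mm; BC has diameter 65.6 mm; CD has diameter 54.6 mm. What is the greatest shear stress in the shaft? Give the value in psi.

2250 psi

Under the same torque, τ_max = 16T/(πd³) is largest where d is smallest — segment AB (d = 53.5 mm).
τ_max = 16·467.0/(π·(0.0535)³) = 1.553×10^7 Pa.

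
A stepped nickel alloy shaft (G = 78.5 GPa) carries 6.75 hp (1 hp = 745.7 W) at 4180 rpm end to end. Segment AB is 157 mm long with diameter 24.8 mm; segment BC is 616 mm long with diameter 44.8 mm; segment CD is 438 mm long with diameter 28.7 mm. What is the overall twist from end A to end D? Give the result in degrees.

ω = 2π·4180/60 = 437.7 rad/s, so T = P/ω = 6.75×745.7 / 437.7 = 11.50 N·m.
J_AB = π(0.0248)⁴/32 = 3.71×10^-8 m⁴; J_BC = π(0.0448)⁴/32 = 3.95×10^-7 m⁴; J_CD = π(0.0287)⁴/32 = 6.66×10^-8 m⁴.
θ = (T/G)·Σ L_i/J_i = (11.50/78.5×10⁹)·(0.157/3.71×10^-8 + 0.616/3.95×10^-7 + 0.438/6.66×10^-8) = 1.811×10^-3 rad.

0.104°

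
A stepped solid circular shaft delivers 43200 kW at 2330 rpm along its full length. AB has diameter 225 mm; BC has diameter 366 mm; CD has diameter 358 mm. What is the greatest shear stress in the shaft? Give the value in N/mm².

ω = 2π·2330/60 = 244.0 rad/s, so T = P/ω = 43200×10³ / 244.0 = 177100 N·m.
Under the same torque, τ_max = 16T/(πd³) is largest where d is smallest — segment AB (d = 225 mm).
τ_max = 16·177100/(π·(0.225)³) = 7.916×10^7 Pa.

79.2 N/mm²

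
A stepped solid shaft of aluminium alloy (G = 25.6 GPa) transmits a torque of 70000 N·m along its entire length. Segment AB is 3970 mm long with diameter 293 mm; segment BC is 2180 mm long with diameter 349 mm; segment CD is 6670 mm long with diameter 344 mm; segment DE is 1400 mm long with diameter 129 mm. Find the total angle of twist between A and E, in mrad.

J_AB = π(0.293)⁴/32 = 7.24×10^-4 m⁴; J_BC = π(0.349)⁴/32 = 1.46×10^-3 m⁴; J_CD = π(0.344)⁴/32 = 1.37×10^-3 m⁴; J_DE = π(0.129)⁴/32 = 2.72×10^-5 m⁴.
θ = (T/G)·Σ L_i/J_i = (70000/25.6×10⁹)·(3.97/7.24×10^-4 + 2.18/1.46×10^-3 + 6.67/1.37×10^-3 + 1.40/2.72×10^-5) = 0.1732 rad.

173 mrad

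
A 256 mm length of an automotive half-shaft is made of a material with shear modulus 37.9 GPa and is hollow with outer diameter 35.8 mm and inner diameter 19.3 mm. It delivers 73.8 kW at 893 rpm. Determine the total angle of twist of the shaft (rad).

ω = 2π·893/60 = 93.51 rad/s, so T = P/ω = 73.8×10³ / 93.51 = 789.2 N·m.
J = π(d_o⁴ − d_i⁴)/32 = π(0.0358⁴ − 0.0193⁴)/32 = 1.476×10^-7 m⁴.
θ = T·L/(G·J) = 789.2 × 0.256 / (37.9×10⁹ × 1.476×10^-7) = 0.03611 rad.

0.0361 rad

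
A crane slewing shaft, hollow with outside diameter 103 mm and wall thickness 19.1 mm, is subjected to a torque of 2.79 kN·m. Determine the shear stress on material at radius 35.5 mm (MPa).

J = π(d_o⁴ − d_i⁴)/32 = π(0.103⁴ − 0.0648⁴)/32 = 9.319×10^-6 m⁴.
Shear stress varies linearly with radius: τ = T·r/J = 2790 × 0.0355 / 9.319×10^-6 = 1.063×10^7 Pa.

10.6 MPa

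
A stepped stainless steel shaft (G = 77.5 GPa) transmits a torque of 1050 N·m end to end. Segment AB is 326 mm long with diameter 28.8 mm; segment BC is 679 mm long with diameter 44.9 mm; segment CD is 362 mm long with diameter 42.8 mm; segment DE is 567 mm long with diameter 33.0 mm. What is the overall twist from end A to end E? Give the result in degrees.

9.70°

J_AB = π(0.0288)⁴/32 = 6.75×10^-8 m⁴; J_BC = π(0.0449)⁴/32 = 3.99×10^-7 m⁴; J_CD = π(0.0428)⁴/32 = 3.29×10^-7 m⁴; J_DE = π(0.0330)⁴/32 = 1.16×10^-7 m⁴.
θ = (T/G)·Σ L_i/J_i = (1050/77.5×10⁹)·(0.326/6.75×10^-8 + 0.679/3.99×10^-7 + 0.362/3.29×10^-7 + 0.567/1.16×10^-7) = 0.1693 rad.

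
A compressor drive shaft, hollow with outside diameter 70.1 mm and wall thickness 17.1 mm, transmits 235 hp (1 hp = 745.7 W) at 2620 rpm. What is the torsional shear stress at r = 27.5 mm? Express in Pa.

7.96e6 Pa

ω = 2π·2620/60 = 274.4 rad/s, so T = P/ω = 235×745.7 / 274.4 = 638.7 N·m.
J = π(d_o⁴ − d_i⁴)/32 = π(0.0701⁴ − 0.0359⁴)/32 = 2.208×10^-6 m⁴.
Shear stress varies linearly with radius: τ = T·r/J = 638.7 × 0.0275 / 2.208×10^-6 = 7.956×10^6 Pa.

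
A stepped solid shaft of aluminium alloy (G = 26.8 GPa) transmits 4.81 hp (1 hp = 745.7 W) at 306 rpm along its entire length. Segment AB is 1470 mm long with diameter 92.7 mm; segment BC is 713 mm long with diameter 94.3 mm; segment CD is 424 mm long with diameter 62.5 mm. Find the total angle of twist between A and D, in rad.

ω = 2π·306/60 = 32.04 rad/s, so T = P/ω = 4.81×745.7 / 32.04 = 111.9 N·m.
J_AB = π(0.0927)⁴/32 = 7.25×10^-6 m⁴; J_BC = π(0.0943)⁴/32 = 7.76×10^-6 m⁴; J_CD = π(0.0625)⁴/32 = 1.50×10^-6 m⁴.
θ = (T/G)·Σ L_i/J_i = (111.9/26.8×10⁹)·(1.47/7.25×10^-6 + 0.713/7.76×10^-6 + 0.424/1.50×10^-6) = 2.413×10^-3 rad.

0.00241 rad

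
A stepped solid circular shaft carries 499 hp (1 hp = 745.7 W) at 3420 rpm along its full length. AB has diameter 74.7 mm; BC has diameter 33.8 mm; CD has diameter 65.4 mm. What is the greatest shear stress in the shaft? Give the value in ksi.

ω = 2π·3420/60 = 358.1 rad/s, so T = P/ω = 499×745.7 / 358.1 = 1039 N·m.
Under the same torque, τ_max = 16T/(πd³) is largest where d is smallest — segment BC (d = 33.8 mm).
τ_max = 16·1039/(π·(0.0338)³) = 1.370×10^8 Pa.

19.9 ksi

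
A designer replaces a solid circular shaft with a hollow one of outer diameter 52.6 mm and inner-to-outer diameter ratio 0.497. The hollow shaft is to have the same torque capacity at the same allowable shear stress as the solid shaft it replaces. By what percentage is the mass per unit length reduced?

Equal τ_max and T ⇒ the solid shaft needs d_s³ = d_o³(1−k⁴), so d_s = 52.6·(1−0.497⁴)^(1/3) = 51.51 mm.
Area ratio A_h/A_s = d_o²(1−k²)/d_s² = (1−k²)/(1−k⁴)^(2/3) = 0.7853.
Mass saving = 1 − 0.7853 = 21.5 %.

21.5 %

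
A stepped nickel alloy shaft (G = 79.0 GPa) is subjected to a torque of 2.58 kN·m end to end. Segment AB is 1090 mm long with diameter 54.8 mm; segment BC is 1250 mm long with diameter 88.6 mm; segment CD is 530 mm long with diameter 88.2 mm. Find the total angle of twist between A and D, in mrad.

49.9 mrad

J_AB = π(0.0548)⁴/32 = 8.85×10^-7 m⁴; J_BC = π(0.0886)⁴/32 = 6.05×10^-6 m⁴; J_CD = π(0.0882)⁴/32 = 5.94×10^-6 m⁴.
θ = (T/G)·Σ L_i/J_i = (2580/79.0×10⁹)·(1.09/8.85×10^-7 + 1.25/6.05×10^-6 + 0.530/5.94×10^-6) = 0.04987 rad.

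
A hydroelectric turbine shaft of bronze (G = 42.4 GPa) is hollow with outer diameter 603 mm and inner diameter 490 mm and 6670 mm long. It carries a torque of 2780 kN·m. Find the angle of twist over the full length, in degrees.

J = π(d_o⁴ − d_i⁴)/32 = π(0.603⁴ − 0.490⁴)/32 = 7.320×10^-3 m⁴.
θ = T·L/(G·J) = 2.780e6 × 6.67 / (42.4×10⁹ × 7.320×10^-3) = 0.05974 rad.

3.42°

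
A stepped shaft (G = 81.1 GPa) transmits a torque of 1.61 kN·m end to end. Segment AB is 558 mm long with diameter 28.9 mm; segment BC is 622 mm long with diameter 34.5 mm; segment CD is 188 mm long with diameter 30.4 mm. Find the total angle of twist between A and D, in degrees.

J_AB = π(0.0289)⁴/32 = 6.85×10^-8 m⁴; J_BC = π(0.0345)⁴/32 = 1.39×10^-7 m⁴; J_CD = π(0.0304)⁴/32 = 8.38×10^-8 m⁴.
θ = (T/G)·Σ L_i/J_i = (1610/81.1×10⁹)·(0.558/6.85×10^-8 + 0.622/1.39×10^-7 + 0.188/8.38×10^-8) = 0.2950 rad.

16.9°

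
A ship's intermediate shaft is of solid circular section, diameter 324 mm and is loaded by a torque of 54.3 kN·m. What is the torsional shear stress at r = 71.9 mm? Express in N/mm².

J = πd⁴/32 = π(0.324)⁴/32 = 1.082×10^-3 m⁴.
Shear stress varies linearly with radius: τ = T·r/J = 54300 × 0.0719 / 1.082×10^-3 = 3.609×10^6 Pa.

3.61 N/mm²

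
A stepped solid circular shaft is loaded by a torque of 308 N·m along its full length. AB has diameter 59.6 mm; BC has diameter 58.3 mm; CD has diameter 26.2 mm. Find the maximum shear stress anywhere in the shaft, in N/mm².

87.2 N/mm²

Under the same torque, τ_max = 16T/(πd³) is largest where d is smallest — segment CD (d = 26.2 mm).
τ_max = 16·308.0/(π·(0.0262)³) = 8.722×10^7 Pa.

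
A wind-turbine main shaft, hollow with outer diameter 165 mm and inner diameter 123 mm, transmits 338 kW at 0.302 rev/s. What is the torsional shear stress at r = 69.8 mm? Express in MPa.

247 MPa

ω = 2π·0.302 = 1.898 rad/s, so T = P/ω = 338×10³ / 1.898 = 178100 N·m.
J = π(d_o⁴ − d_i⁴)/32 = π(0.165⁴ − 0.123⁴)/32 = 5.030×10^-5 m⁴.
Shear stress varies linearly with radius: τ = T·r/J = 178100 × 0.0698 / 5.030×10^-5 = 2.472×10^8 Pa.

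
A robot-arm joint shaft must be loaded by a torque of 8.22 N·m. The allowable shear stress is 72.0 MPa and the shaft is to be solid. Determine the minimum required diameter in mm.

8.35 mm

For a solid shaft τ_max = 16T/(πd³), so d = (16T/(π τ_allow))^(1/3) = (16·8.220/(π·7.20×10^7))^(1/3) = 0.008346 m.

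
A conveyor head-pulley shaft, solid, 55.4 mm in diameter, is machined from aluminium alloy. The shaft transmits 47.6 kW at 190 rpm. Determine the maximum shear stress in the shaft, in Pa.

ω = 2π·190/60 = 19.90 rad/s, so T = P/ω = 47.6×10³ / 19.90 = 2392 N·m.
J = πd⁴/32 = π(0.0554)⁴/32 = 9.248×10^-7 m⁴.
τ_max = T·r/J = 2392 × 0.0277 / 9.248×10^-7 = 7.166×10^7 Pa.

7.17e7 Pa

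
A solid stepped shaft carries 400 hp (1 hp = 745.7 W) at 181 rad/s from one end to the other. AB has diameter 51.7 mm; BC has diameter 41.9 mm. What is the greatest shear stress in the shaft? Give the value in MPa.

114 MPa

ω = 181 rad/s, so T = P/ω = 400×745.7 / 181.0 = 1648 N·m.
Under the same torque, τ_max = 16T/(πd³) is largest where d is smallest — segment BC (d = 41.9 mm).
τ_max = 16·1648/(π·(0.0419)³) = 1.141×10^8 Pa.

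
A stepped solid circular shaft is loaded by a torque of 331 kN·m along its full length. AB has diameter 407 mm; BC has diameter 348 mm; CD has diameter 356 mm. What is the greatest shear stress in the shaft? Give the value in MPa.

Under the same torque, τ_max = 16T/(πd³) is largest where d is smallest — segment BC (d = 348 mm).
τ_max = 16·331000/(π·(0.348)³) = 4.000×10^7 Pa.

40.0 MPa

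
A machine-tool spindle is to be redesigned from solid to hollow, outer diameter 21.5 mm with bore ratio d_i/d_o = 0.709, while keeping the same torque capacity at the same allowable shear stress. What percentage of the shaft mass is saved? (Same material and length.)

39.6 %

Equal τ_max and T ⇒ the solid shaft needs d_s³ = d_o³(1−k⁴), so d_s = 21.5·(1−0.709⁴)^(1/3) = 19.51 mm.
Area ratio A_h/A_s = d_o²(1−k²)/d_s² = (1−k²)/(1−k⁴)^(2/3) = 0.6039.
Mass saving = 1 − 0.6039 = 39.6 %.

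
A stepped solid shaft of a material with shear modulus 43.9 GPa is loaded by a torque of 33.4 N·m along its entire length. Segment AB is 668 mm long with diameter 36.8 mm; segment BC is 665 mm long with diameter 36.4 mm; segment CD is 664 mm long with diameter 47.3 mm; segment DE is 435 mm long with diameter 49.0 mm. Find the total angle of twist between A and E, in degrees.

0.422°

J_AB = π(0.0368)⁴/32 = 1.80×10^-7 m⁴; J_BC = π(0.0364)⁴/32 = 1.72×10^-7 m⁴; J_CD = π(0.0473)⁴/32 = 4.91×10^-7 m⁴; J_DE = π(0.0490)⁴/32 = 5.66×10^-7 m⁴.
θ = (T/G)·Σ L_i/J_i = (33.40/43.9×10⁹)·(0.668/1.80×10^-7 + 0.665/1.72×10^-7 + 0.664/4.91×10^-7 + 0.435/5.66×10^-7) = 7.371×10^-3 rad.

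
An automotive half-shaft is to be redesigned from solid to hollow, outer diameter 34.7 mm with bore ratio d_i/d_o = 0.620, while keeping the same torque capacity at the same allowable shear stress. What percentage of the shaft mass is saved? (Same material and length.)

31.5 %

Equal τ_max and T ⇒ the solid shaft needs d_s³ = d_o³(1−k⁴), so d_s = 34.7·(1−0.620⁴)^(1/3) = 32.90 mm.
Area ratio A_h/A_s = d_o²(1−k²)/d_s² = (1−k²)/(1−k⁴)^(2/3) = 0.6848.
Mass saving = 1 − 0.6848 = 31.5 %.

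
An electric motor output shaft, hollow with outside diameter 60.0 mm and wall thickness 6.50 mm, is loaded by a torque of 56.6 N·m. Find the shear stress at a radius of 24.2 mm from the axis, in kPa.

J = π(d_o⁴ − d_i⁴)/32 = π(0.0600⁴ − 0.0470⁴)/32 = 7.933×10^-7 m⁴.
Shear stress varies linearly with radius: τ = T·r/J = 56.60 × 0.0242 / 7.933×10^-7 = 1.727×10^6 Pa.

1730 kPa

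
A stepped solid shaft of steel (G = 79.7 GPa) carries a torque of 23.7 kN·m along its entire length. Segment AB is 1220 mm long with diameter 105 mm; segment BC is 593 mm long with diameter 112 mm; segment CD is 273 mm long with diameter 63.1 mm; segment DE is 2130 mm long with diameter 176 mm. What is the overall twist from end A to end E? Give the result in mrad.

101 mrad

J_AB = π(0.105)⁴/32 = 1.19×10^-5 m⁴; J_BC = π(0.112)⁴/32 = 1.54×10^-5 m⁴; J_CD = π(0.0631)⁴/32 = 1.56×10^-6 m⁴; J_DE = π(0.176)⁴/32 = 9.42×10^-5 m⁴.
θ = (T/G)·Σ L_i/J_i = (23700/79.7×10⁹)·(1.22/1.19×10^-5 + 0.593/1.54×10^-5 + 0.273/1.56×10^-6 + 2.13/9.42×10^-5) = 0.1007 rad.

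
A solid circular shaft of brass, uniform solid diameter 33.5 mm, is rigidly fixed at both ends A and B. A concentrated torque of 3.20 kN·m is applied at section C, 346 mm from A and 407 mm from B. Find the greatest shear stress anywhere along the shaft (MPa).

234 MPa

With uniform GJ and both ends fixed, compatibility θ_AC = θ_CB gives T_A·a = T_B·b, together with T_A + T_B = T₀.
T_A = T₀·b/(a+b) = 3200·407/753.0 = 1730 N·m; T_B = 1470 N·m.
τ in each portion: τ_AC = 2.34×10^8 Pa, τ_CB = 1.99×10^8 Pa; maximum is in AC.
τ_max = T_AC·r/J = 1730·0.0168/1.24×10^-7 = 2.343×10^8 Pa.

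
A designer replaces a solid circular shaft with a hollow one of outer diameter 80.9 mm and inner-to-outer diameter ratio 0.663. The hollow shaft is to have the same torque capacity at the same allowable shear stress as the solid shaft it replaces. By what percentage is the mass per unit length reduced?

35.3 %

Equal τ_max and T ⇒ the solid shaft needs d_s³ = d_o³(1−k⁴), so d_s = 80.9·(1−0.663⁴)^(1/3) = 75.31 mm.
Area ratio A_h/A_s = d_o²(1−k²)/d_s² = (1−k²)/(1−k⁴)^(2/3) = 0.6467.
Mass saving = 1 − 0.6467 = 35.3 %.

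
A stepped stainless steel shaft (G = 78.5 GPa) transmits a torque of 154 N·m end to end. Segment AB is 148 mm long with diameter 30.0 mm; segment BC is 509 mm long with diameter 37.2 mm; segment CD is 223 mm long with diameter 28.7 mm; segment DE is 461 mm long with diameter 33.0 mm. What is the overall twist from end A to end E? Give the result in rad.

J_AB = π(0.0300)⁴/32 = 7.95×10^-8 m⁴; J_BC = π(0.0372)⁴/32 = 1.88×10^-7 m⁴; J_CD = π(0.0287)⁴/32 = 6.66×10^-8 m⁴; J_DE = π(0.0330)⁴/32 = 1.16×10^-7 m⁴.
θ = (T/G)·Σ L_i/J_i = (154.0/78.5×10⁹)·(0.148/7.95×10^-8 + 0.509/1.88×10^-7 + 0.223/6.66×10^-8 + 0.461/1.16×10^-7) = 0.02330 rad.

0.0233 rad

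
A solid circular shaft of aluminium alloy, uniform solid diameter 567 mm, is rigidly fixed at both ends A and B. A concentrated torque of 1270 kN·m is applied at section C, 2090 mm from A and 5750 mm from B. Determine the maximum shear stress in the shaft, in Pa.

With uniform GJ and both ends fixed, compatibility θ_AC = θ_CB gives T_A·a = T_B·b, together with T_A + T_B = T₀.
T_A = T₀·b/(a+b) = 1.270e6·5750/7840 = 931400 N·m; T_B = 338600 N·m.
τ in each portion: τ_AC = 2.60×10^7 Pa, τ_CB = 9.46×10^6 Pa; maximum is in AC.
τ_max = T_AC·r/J = 931400·0.283/0.0101 = 2.602×10^7 Pa.

2.60e7 Pa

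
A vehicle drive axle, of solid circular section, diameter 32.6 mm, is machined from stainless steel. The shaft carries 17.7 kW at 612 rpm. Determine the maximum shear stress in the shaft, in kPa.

ω = 2π·612/60 = 64.09 rad/s, so T = P/ω = 17.7×10³ / 64.09 = 276.2 N·m.
J = πd⁴/32 = π(0.0326)⁴/32 = 1.109×10^-7 m⁴.
τ_max = T·r/J = 276.2 × 0.0163 / 1.109×10^-7 = 4.060×10^7 Pa.

40600 kPa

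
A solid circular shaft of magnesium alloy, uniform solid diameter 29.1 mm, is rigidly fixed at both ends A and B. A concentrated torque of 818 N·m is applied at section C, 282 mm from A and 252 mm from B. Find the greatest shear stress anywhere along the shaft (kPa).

89300 kPa

With uniform GJ and both ends fixed, compatibility θ_AC = θ_CB gives T_A·a = T_B·b, together with T_A + T_B = T₀.
T_A = T₀·b/(a+b) = 818.0·252/534.0 = 386.0 N·m; T_B = 432.0 N·m.
τ in each portion: τ_AC = 7.98×10^7 Pa, τ_CB = 8.93×10^7 Pa; maximum is in CB.
τ_max = T_CB·r/J = 432.0·0.0146/7.04×10^-8 = 8.928×10^7 Pa.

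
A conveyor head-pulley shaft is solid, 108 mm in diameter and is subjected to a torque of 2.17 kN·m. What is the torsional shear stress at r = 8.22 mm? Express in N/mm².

J = πd⁴/32 = π(0.108)⁴/32 = 1.336×10^-5 m⁴.
Shear stress varies linearly with radius: τ = T·r/J = 2170 × 0.00822 / 1.336×10^-5 = 1.335×10^6 Pa.

1.34 N/mm²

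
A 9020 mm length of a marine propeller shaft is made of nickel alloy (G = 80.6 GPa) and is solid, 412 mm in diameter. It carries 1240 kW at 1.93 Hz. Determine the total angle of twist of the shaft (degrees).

0.232°

ω = 2π·1.93 = 12.13 rad/s, so T = P/ω = 1240×10³ / 12.13 = 102300 N·m.
J = πd⁴/32 = π(0.412)⁴/32 = 2.829×10^-3 m⁴.
θ = T·L/(G·J) = 102300 × 9.02 / (80.6×10⁹ × 2.829×10^-3) = 4.045×10^-3 rad.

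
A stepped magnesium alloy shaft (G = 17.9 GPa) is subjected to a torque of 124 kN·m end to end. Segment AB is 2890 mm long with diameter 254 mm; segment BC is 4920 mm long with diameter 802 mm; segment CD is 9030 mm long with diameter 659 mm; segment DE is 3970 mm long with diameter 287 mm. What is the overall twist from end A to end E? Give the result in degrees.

J_AB = π(0.254)⁴/32 = 4.09×10^-4 m⁴; J_BC = π(0.802)⁴/32 = 0.0406 m⁴; J_CD = π(0.659)⁴/32 = 0.0185 m⁴; J_DE = π(0.287)⁴/32 = 6.66×10^-4 m⁴.
θ = (T/G)·Σ L_i/J_i = (124000/17.9×10⁹)·(2.89/4.09×10^-4 + 4.92/0.0406 + 9.03/0.0185 + 3.97/6.66×10^-4) = 0.09450 rad.

5.41°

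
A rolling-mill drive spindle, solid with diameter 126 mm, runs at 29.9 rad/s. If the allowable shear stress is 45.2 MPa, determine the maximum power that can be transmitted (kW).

J = πd⁴/32 = π(0.126)⁴/32 = 2.474×10^-5 m⁴.
T_max = τ_allow·J/r = 4.52×10^7 × 2.474×10^-5 / 0.0630 = 17750 N·m.
ω = 29.9 rad/s, so P_max = T_max·ω = 5.308×10^5 W.

531 kW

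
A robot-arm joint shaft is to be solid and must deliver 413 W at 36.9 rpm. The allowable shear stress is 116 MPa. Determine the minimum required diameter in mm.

16.7 mm

ω = 2π·36.9/60 = 3.864 rad/s, so T = P/ω = 413 / 3.864 = 106.9 N·m.
For a solid shaft τ_max = 16T/(πd³), so d = (16T/(π τ_allow))^(1/3) = (16·106.9/(π·1.16×10^8))^(1/3) = 0.01674 m.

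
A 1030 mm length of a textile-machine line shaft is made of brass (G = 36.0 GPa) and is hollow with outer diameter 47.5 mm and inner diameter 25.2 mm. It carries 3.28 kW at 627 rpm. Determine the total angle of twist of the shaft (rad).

ω = 2π·627/60 = 65.66 rad/s, so T = P/ω = 3.28×10³ / 65.66 = 49.95 N·m.
J = π(d_o⁴ − d_i⁴)/32 = π(0.0475⁴ − 0.0252⁴)/32 = 4.602×10^-7 m⁴.
θ = T·L/(G·J) = 49.95 × 1.03 / (36.0×10⁹ × 4.602×10^-7) = 3.106×10^-3 rad.

0.00311 rad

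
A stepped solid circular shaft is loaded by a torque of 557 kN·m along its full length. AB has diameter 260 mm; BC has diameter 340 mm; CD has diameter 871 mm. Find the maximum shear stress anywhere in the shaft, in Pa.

1.61e8 Pa

Under the same torque, τ_max = 16T/(πd³) is largest where d is smallest — segment AB (d = 260 mm).
τ_max = 16·557000/(π·(0.260)³) = 1.614×10^8 Pa.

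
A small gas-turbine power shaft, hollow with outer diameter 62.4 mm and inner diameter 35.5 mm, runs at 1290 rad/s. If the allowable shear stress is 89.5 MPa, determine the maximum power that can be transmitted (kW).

J = π(d_o⁴ − d_i⁴)/32 = π(0.0624⁴ − 0.0355⁴)/32 = 1.333×10^-6 m⁴.
T_max = τ_allow·J/r = 8.95×10^7 × 1.333×10^-6 / 0.0312 = 3823 N·m.
ω = 1290 rad/s, so P_max = T_max·ω = 4.931×10^6 W.

4930 kW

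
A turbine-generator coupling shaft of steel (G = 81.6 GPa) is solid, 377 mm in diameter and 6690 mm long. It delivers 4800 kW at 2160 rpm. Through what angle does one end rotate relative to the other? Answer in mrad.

ω = 2π·2160/60 = 226.2 rad/s, so T = P/ω = 4800×10³ / 226.2 = 21220 N·m.
J = πd⁴/32 = π(0.377)⁴/32 = 1.983×10^-3 m⁴.
θ = T·L/(G·J) = 21220 × 6.69 / (81.6×10⁹ × 1.983×10^-3) = 8.773×10^-4 rad.

0.877 mrad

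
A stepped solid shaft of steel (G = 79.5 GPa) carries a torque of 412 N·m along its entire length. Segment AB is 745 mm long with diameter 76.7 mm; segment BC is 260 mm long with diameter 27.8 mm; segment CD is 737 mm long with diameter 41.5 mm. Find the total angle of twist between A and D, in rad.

J_AB = π(0.0767)⁴/32 = 3.40×10^-6 m⁴; J_BC = π(0.0278)⁴/32 = 5.86×10^-8 m⁴; J_CD = π(0.0415)⁴/32 = 2.91×10^-7 m⁴.
θ = (T/G)·Σ L_i/J_i = (412.0/79.5×10⁹)·(0.745/3.40×10^-6 + 0.260/5.86×10^-8 + 0.737/2.91×10^-7) = 0.03723 rad.

0.0372 rad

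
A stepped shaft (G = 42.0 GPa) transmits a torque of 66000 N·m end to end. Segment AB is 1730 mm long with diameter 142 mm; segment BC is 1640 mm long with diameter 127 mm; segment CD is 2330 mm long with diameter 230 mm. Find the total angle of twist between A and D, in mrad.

182 mrad

J_AB = π(0.142)⁴/32 = 3.99×10^-5 m⁴; J_BC = π(0.127)⁴/32 = 2.55×10^-5 m⁴; J_CD = π(0.230)⁴/32 = 2.75×10^-4 m⁴.
θ = (T/G)·Σ L_i/J_i = (66000/42.0×10⁹)·(1.73/3.99×10^-5 + 1.64/2.55×10^-5 + 2.33/2.75×10^-4) = 0.1823 rad.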